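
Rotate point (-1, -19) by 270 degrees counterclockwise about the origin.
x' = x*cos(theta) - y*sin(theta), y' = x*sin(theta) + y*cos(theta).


cos(270) = 0, sin(270) = -1
x' = -1*0 + 19*(-1) = -19
y' = -1*(-1) - 19*0 = 1

(-19, 1)


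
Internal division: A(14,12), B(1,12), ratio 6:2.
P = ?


Px = (6*1 + 2*14)/8 = 34/8 = 4.2500
Py = (6*12 + 2*12)/8 = 96/8 = 12.0000

P = (4.2500, 12.0000)


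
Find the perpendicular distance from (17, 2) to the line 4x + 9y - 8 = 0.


|4*17 + 9*2 - 8| = |78| = 78
sqrt(16 + 81) = sqrt(97) = 9.8489
d = 78/sqrt(97) = 7.9197

7.9197


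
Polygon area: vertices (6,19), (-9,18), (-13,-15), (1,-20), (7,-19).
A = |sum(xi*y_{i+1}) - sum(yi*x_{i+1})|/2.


sum(xi*y_{i+1}) = 6*18 - 9*(-15) - 13*(-20) + 1*(-19) + 7*19 = 617
sum(yi*x_{i+1}) = 19*(-9) + 18*(-13) - 15*1 - 20*7 - 19*6 = -674
Area = |617 + 674|/2 = 1291/2 = 645.5000

645.5000 sq units


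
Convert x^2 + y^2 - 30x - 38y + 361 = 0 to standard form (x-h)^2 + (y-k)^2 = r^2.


h = -D/2 = 30/2 = 15
k = -E/2 = 38/2 = 19
r^2 = h^2 + k^2 - F = 225 + 361 - 361 = 225
r = 15

Center (15, 19), radius = 15


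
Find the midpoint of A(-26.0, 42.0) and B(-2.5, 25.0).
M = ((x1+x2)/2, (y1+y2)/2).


Mx = (-26.0 - 2.5)/2 = -28.5/2 = -14.2500
My = (42.0 + 25.0)/2 = 67.0/2 = 33.5000

(-14.2500, 33.5000)


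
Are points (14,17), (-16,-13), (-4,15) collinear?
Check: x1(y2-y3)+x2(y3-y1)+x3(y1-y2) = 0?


14*(-13-15) - 16*(15-17) - 4*(17+ 13)
= -392 + 32 - 120 = -480

No, not collinear (determinant = -480)


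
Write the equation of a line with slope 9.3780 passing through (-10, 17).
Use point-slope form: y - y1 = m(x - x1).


y - 17 = 9.3780(x + 10)
y = 9.3780x + 17 - 9.3780*(-10)
y = 9.3780x + 110.7800

y = 9.3780x + 110.7800


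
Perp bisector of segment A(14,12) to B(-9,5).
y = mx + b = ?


Midpoint = (2.5, 8.5)
Slope of AB = dy/dx = -7/(-23) = 0.3043
Perp slope = -dx/dy = -23/7 = -3.2857
b = My - (perp slope)*Mx = 8.5 + (-23*2.5)/(-7) = 8.5 + 8.2143 = 16.7143

y = -3.2857x + 16.7143


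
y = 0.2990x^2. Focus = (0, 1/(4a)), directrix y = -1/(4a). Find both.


a = 0.2990
1/(4a) = 0.8361
Focus = (0, 0.8361)
Directrix: y = -0.8361

Focus = (0, 0.8361), Directrix: y = -0.8361


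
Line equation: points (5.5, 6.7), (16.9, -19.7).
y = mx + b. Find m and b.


m = (-26.4)/(11.4) = -2.3158
b = y1 - m*x1 = 6.7 - (-26.4*5.5)/(11.4) = 6.7 + 12.7368 = 19.4368

y = -2.3158x + 19.4368


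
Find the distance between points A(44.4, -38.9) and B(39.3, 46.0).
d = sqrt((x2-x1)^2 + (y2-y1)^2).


dx = 39.3 - 44.4 = -5.1
dy = 46.0 + 38.9 = 84.9
d = sqrt(26.01 + 7208.01) = sqrt(7234.02) = 85.0530

85.0530


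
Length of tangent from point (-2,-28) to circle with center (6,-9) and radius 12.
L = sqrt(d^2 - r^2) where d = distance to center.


d = sqrt((-2-6)^2 + (-28+ 9)^2) = sqrt(64+361) = 20.6155
L = sqrt(425.0000 - 144) = sqrt(281.0000) = 16.7631

16.7631


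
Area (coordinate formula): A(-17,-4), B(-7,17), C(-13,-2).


-17*(17+ 2) = -323
-7*(-2+ 4) = -14
-13*(-4-17) = 273
sum = -64
Area = |-64|/2 = 32.0000

32.0000 sq units


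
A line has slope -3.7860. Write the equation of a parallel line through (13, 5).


Parallel lines have equal slopes.
m2 = -3.7860
b2 = 5 + 3.7860*13 = 54.2180

y = -3.7860x + 54.2180


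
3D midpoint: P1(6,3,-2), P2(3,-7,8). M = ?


Mx = (6+3)/2 = 4.5000
My = (3- 7)/2 = -2.0000
Mz = (-2+8)/2 = 3.0000

M = (4.5000, -2.0000, 3.0000)


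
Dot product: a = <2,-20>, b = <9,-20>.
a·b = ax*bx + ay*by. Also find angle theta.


a·b = 2*9 - 20*(-20) = 18 + 400 = 418
|a| = sqrt(4+400) = 20.0998
|b| = sqrt(81+400) = 21.9317
cos(theta) = 418/(sqrt(404)*sqrt(481)) = 418/sqrt(194324) = 0.948229
theta = arccos(418/sqrt(194324)) = 18.5172 degrees

a·b = 418, theta = 18.5172 deg


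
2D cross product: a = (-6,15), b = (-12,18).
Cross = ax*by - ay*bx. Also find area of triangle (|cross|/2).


cross = -6*18 - 15*(-12) = -108 + 180 = 72
Triangle area = |72|/2 = 72/2 = 36.0000

cross = 72, triangle area = 36.0000


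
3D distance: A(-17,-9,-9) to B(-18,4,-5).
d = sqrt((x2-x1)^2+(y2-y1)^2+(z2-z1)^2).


dx=-1, dy=13, dz=4
d = sqrt(1+169+16) = sqrt(186) = 13.6382

13.6382


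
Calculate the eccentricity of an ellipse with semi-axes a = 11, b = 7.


c = sqrt(121-49) = sqrt(72) = 8.4853
e = c/a = sqrt(72)/11 = 0.7714

e = 0.7714


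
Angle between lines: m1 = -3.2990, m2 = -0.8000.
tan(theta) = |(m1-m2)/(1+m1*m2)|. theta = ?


m1-m2 = -2.499
1+m1*m2 = 3.6392
tan(theta) = |-2.499/3.6392| = 0.686689
theta = arctan(|-2.499/3.6392|) = 34.4770 degrees (acute angle)

34.4770 degrees


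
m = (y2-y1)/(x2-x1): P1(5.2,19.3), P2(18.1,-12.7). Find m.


dy = -12.7 - 19.3 = -32.0
dx = 18.1 - 5.2 = 12.9
m = -32.0/12.9 = -2.4806

m = -2.4806


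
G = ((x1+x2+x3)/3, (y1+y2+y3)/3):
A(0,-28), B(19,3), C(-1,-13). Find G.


Gx = (0+19- 1)/3 = 18/3 = 6.0000
Gy = (-28+3- 13)/3 = -38/3 = -12.6667

G = (6.0000, -12.6667)


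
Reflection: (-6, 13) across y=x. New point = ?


Reflection rule for y=x: (y, x)
(-6, 13) -> (13, -6)

(13, -6)


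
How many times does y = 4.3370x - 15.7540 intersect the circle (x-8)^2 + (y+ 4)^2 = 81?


Substitute y = 4.3370x - 15.7540: (x-8)^2 + (4.3370x- 15.7540+ 4)^2 = 81
Expand to Ax^2 + Bx + C = 0, where b-k = -11.754
A = 1+m^2 = 19.809569
B = 2(m(b-k) - h) = 2(4.3370*(-11.754) - 8) = -117.954196
C = h^2 + (b-k)^2 - r^2 = 64 + 138.156516 - 81 = 121.156516
disc = B^2-4AC = 13913.1924 - 9600.2335 = 4312.9589
disc > 0

2 intersection points


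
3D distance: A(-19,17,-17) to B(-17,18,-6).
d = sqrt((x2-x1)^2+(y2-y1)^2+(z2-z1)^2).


dx=2, dy=1, dz=11
d = sqrt(4+1+121) = sqrt(126) = 11.2250

11.2250


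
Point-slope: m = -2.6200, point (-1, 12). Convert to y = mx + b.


y - 12 = -2.6200(x + 1)
y = -2.6200x + 12 + 2.6200*(-1)
y = -2.6200x + 9.3800

y = -2.6200x + 9.3800


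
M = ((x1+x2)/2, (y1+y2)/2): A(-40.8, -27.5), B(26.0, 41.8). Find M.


Mx = (-40.8 + 26.0)/2 = -14.8/2 = -7.4000
My = (-27.5 + 41.8)/2 = 14.3/2 = 7.1500

(-7.4000, 7.1500)


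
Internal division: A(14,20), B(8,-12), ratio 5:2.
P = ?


Px = (5*8 + 2*14)/7 = 68/7 = 9.7143
Py = (5*(-12) + 2*20)/7 = -20/7 = -2.8571

P = (9.7143, -2.8571)


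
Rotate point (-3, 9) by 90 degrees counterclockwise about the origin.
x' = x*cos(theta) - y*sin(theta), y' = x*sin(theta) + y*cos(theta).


cos(90) = 0, sin(90) = 1
x' = -3*0 - 9*1 = -9
y' = -3*1 + 9*0 = -3

(-9, -3)


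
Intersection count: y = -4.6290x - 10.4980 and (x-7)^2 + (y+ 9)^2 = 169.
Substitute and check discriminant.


Substitute y = -4.6290x - 10.4980: (x-7)^2 + (-4.6290x- 10.4980+ 9)^2 = 169
Expand to Ax^2 + Bx + C = 0, where b-k = -1.498
A = 1+m^2 = 22.427641
B = 2(m(b-k) - h) = 2(-4.6290*(-1.498) - 7) = -0.131516
C = h^2 + (b-k)^2 - r^2 = 49 + 2.244004 - 169 = -117.755996
disc = B^2-4AC = 0.0173 + 10563.9568 = 10563.9741
disc > 0

2 intersection points


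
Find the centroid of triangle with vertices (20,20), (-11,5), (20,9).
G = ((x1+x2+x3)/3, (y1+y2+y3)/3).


Gx = (20- 11+20)/3 = 29/3 = 9.6667
Gy = (20+5+9)/3 = 34/3 = 11.3333

G = (9.6667, 11.3333)


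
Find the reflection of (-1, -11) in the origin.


Reflection rule for origin: (-x, -y)
(-1, -11) -> (1, 11)

(1, 11)


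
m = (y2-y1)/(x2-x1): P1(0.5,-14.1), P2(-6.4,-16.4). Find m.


dy = -16.4 + 14.1 = -2.3
dx = -6.4 - 0.5 = -6.9
m = -2.3/(-6.9) = 0.3333

m = 0.3333


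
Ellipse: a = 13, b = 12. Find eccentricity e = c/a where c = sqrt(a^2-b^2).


c = sqrt(169-144) = sqrt(25) = 5.0000
e = c/a = 5/13 = 0.3846

e = 0.3846


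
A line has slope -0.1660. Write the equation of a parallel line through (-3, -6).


Parallel lines have equal slopes.
m2 = -0.1660
b2 = -6 + 0.1660*(-3) = -6.4980

y = -0.1660x - 6.4980


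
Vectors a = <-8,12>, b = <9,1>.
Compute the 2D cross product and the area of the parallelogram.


cross = -8*1 - 12*9 = -8 - 108 = -116
Parallelogram area = |-116| = 116

cross = -116, parallelogram area = 116


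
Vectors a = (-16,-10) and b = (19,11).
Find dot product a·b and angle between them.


a·b = -16*19 - 10*11 = -304 - 110 = -414
|a| = sqrt(256+100) = 18.8680
|b| = sqrt(361+121) = 21.9545
cos(theta) = -414/(sqrt(356)*sqrt(482)) = -414/sqrt(171592) = -0.999429
theta = arccos(-414/sqrt(171592)) = 178.0632 degrees

a·b = -414, theta = 178.0632 deg


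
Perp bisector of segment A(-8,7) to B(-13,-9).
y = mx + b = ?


Midpoint = (-10.5, -1)
Slope of AB = dy/dx = -16/(-5) = 3.2000
Perp slope = -dx/dy = -5/16 = -0.3125
b = My - (perp slope)*Mx = -1 + (-5*(-10.5))/(-16) = -1 - 3.2812 = -4.2812

y = -0.3125x - 4.2812


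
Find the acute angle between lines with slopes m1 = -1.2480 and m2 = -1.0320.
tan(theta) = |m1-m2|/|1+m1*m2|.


m1-m2 = -0.216
1+m1*m2 = 2.287936
tan(theta) = |-0.216/2.287936| = 0.094408
theta = arctan(|-0.216/2.287936|) = 5.3932 degrees (acute angle)

5.3932 degrees


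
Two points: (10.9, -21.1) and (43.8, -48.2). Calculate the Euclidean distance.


dx = 43.8 - 10.9 = 32.9
dy = -48.2 + 21.1 = -27.1
d = sqrt(1082.41 + 734.41) = sqrt(1816.82) = 42.6242

42.6242


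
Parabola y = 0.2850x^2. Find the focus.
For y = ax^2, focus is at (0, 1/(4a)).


a = 0.2850
4a = 1.1400
focus = (0, 1/1.1400) = (0, 0.8772)

Focus = (0, 0.8772)


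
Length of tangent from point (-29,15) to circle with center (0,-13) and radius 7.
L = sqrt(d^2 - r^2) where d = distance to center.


d = sqrt((-29-0)^2 + (15+ 13)^2) = sqrt(841+784) = 40.3113
L = sqrt(1625.0000 - 49) = sqrt(1576.0000) = 39.6989

39.6989


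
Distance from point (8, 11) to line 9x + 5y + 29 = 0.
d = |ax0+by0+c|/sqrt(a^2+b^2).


|9*8 + 5*11 + 29| = |156| = 156
sqrt(81 + 25) = sqrt(106) = 10.2956
d = 156/sqrt(106) = 15.1521

15.1521


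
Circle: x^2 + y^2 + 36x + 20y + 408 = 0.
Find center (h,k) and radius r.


h = -D/2 = -36/2 = -18
k = -E/2 = -20/2 = -10
r^2 = h^2 + k^2 - F = 324 + 100 - 408 = 16
r = 4

Center (-18, -10), radius = 4


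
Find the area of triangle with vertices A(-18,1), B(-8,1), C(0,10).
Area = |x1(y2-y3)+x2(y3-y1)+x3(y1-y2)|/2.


-18*(1-10) = 162
-8*(10-1) = -72
0*(1-1) = 0
sum = 90
Area = |90|/2 = 45.0000

45.0000 sq units


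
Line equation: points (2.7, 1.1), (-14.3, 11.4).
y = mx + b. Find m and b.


m = (10.3)/(-17.0) = -0.6059
b = y1 - m*x1 = 1.1 - (10.3*2.7)/(-17.0) = 1.1 + 1.6359 = 2.7359

y = -0.6059x + 2.7359


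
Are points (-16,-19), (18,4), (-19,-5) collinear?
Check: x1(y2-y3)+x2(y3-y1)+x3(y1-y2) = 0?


-16*(4+ 5) + 18*(-5+ 19) - 19*(-19-4)
= -144 + 252 + 437 = 545

No, not collinear (determinant = 545)


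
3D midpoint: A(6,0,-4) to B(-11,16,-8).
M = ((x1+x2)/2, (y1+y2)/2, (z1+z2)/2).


Mx = (6- 11)/2 = -2.5000
My = (0+16)/2 = 8.0000
Mz = (-4- 8)/2 = -6.0000

M = (-2.5000, 8.0000, -6.0000)


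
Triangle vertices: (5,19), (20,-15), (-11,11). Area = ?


5*(-15-11) = -130
20*(11-19) = -160
-11*(19+ 15) = -374
sum = -664
Area = |-664|/2 = 332.0000

332.0000 sq units


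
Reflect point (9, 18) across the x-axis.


Reflection rule for x-axis: (x, -y)
(9, 18) -> (9, -18)

(9, -18)


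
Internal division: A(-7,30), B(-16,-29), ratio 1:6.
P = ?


Px = (1*(-16) + 6*(-7))/7 = -58/7 = -8.2857
Py = (1*(-29) + 6*30)/7 = 151/7 = 21.5714

P = (-8.2857, 21.5714)


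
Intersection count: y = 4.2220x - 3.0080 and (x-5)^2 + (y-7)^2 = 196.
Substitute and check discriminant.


Substitute y = 4.2220x - 3.0080: (x-5)^2 + (4.2220x- 3.0080-7)^2 = 196
Expand to Ax^2 + Bx + C = 0, where b-k = -10.008
A = 1+m^2 = 18.825284
B = 2(m(b-k) - h) = 2(4.2220*(-10.008) - 5) = -94.507552
C = h^2 + (b-k)^2 - r^2 = 25 + 100.160064 - 196 = -70.839936
disc = B^2-4AC = 8931.6774 + 5334.3277 = 14266.0051
disc > 0

2 intersection points


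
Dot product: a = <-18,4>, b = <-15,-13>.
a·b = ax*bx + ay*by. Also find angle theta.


a·b = -18*(-15) + 4*(-13) = 270 - 52 = 218
|a| = sqrt(324+16) = 18.4391
|b| = sqrt(225+169) = 19.8494
cos(theta) = 218/(sqrt(340)*sqrt(394)) = 218/sqrt(133960) = 0.595620
theta = arccos(218/sqrt(133960)) = 53.4432 degrees

a·b = 218, theta = 53.4432 deg


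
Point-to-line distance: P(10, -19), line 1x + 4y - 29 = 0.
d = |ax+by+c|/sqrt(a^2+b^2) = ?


|1*10 + 4*(-19) - 29| = |-95| = 95
sqrt(1 + 16) = sqrt(17) = 4.1231
d = 95/sqrt(17) = 23.0409

23.0409


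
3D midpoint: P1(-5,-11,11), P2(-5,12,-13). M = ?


Mx = (-5- 5)/2 = -5.0000
My = (-11+12)/2 = 0.5000
Mz = (11- 13)/2 = -1.0000

M = (-5.0000, 0.5000, -1.0000)


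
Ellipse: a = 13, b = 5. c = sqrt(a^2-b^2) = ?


c^2 = 13^2 - 5^2 = 169 - 25 = 144
c = sqrt(144) = 12.0000

c = 12.0000


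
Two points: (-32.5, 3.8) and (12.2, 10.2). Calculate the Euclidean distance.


dx = 12.2 + 32.5 = 44.7
dy = 10.2 - 3.8 = 6.4
d = sqrt(1998.09 + 40.96) = sqrt(2039.05) = 45.1558

45.1558


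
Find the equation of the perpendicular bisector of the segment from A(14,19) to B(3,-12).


Midpoint = (8.5, 3.5)
Slope of AB = dy/dx = -31/(-11) = 2.8182
Perp slope = -dx/dy = -11/31 = -0.3548
b = My - (perp slope)*Mx = 3.5 + (-11*8.5)/(-31) = 3.5 + 3.0161 = 6.5161

y = -0.3548x + 6.5161


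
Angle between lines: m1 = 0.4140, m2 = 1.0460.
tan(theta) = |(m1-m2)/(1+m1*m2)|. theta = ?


m1-m2 = -0.632
1+m1*m2 = 1.433044
tan(theta) = |-0.632/1.433044| = 0.441019
theta = arctan(|-0.632/1.433044|) = 23.7984 degrees (acute angle)

23.7984 degrees


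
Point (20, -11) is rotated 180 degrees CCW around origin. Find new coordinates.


cos(180) = -1, sin(180) = 0
x' = 20*(-1) + 11*0 = -20
y' = 20*0 - 11*(-1) = 11

(-20, 11)


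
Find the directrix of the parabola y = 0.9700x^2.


a = 0.9700
1/(4a) = 0.2577
directrix: y = -0.2577 = -0.2577

y = -0.2577


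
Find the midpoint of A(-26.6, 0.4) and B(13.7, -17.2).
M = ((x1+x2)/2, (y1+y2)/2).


Mx = (-26.6 + 13.7)/2 = -12.9/2 = -6.4500
My = (0.4 - 17.2)/2 = -16.8/2 = -8.4000

(-6.4500, -8.4000)


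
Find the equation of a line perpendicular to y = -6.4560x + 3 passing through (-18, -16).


Perpendicular slope = -1/m1 = -1/(-6.4560) = 0.1549
b2 = y0 - m2*x0 = -16 - 18/(-6.4560) = -16 + 2.7881 = -13.2119

y = 0.1549x - 13.2119


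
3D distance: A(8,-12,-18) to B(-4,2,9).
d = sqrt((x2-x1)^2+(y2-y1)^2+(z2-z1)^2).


dx=-12, dy=14, dz=27
d = sqrt(144+196+729) = sqrt(1069) = 32.6956

32.6956


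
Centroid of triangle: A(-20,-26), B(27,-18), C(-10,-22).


Gx = (-20+27- 10)/3 = -3/3 = -1.0000
Gy = (-26- 18- 22)/3 = -66/3 = -22.0000

G = (-1.0000, -22.0000)


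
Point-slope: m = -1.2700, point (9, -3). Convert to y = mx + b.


y + 3 = -1.2700(x - 9)
y = -1.2700x - 3 + 1.2700*9
y = -1.2700x + 8.4300

y = -1.2700x + 8.4300


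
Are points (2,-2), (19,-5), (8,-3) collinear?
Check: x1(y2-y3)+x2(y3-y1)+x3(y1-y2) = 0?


2*(-5+ 3) + 19*(-3+ 2) + 8*(-2+ 5)
= -4 - 19 + 24 = 1

No, not collinear (determinant = 1)


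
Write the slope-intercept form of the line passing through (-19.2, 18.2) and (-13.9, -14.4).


m = (-32.6)/(5.3) = -6.1509
b = y1 - m*x1 = 18.2 - (-32.6*(-19.2))/(5.3) = 18.2 - 118.0981 = -99.8981

y = -6.1509x - 99.8981


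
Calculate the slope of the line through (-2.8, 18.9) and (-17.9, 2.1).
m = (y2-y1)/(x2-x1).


dy = 2.1 - 18.9 = -16.8
dx = -17.9 + 2.8 = -15.1
m = -16.8/(-15.1) = 1.1126

m = 1.1126


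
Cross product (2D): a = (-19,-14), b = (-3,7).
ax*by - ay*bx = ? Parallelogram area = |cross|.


cross = -19*7 + 14*(-3) = -133 - 42 = -175
Parallelogram area = |-175| = 175

cross = -175, parallelogram area = 175


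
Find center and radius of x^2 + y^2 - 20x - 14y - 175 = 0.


h = -D/2 = 20/2 = 10
k = -E/2 = 14/2 = 7
r^2 = h^2 + k^2 - F = 100 + 49 + 175 = 324
r = 18

Center (10, 7), radius = 18


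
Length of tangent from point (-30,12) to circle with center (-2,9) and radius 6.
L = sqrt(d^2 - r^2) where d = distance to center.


d = sqrt((-30+ 2)^2 + (12-9)^2) = sqrt(784+9) = 28.1603
L = sqrt(793.0000 - 36) = sqrt(757.0000) = 27.5136

27.5136


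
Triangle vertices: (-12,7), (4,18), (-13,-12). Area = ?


-12*(18+ 12) = -360
4*(-12-7) = -76
-13*(7-18) = 143
sum = -293
Area = |-293|/2 = 146.5000

146.5000 sq units


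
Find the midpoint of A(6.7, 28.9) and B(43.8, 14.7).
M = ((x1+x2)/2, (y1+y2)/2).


Mx = (6.7 + 43.8)/2 = 50.5/2 = 25.2500
My = (28.9 + 14.7)/2 = 43.6/2 = 21.8000

(25.2500, 21.8000)


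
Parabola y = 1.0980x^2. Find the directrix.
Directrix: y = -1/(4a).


a = 1.0980
1/(4a) = 0.2277
directrix: y = -0.2277 = -0.2277

y = -0.2277


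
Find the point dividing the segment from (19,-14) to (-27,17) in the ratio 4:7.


Px = (4*(-27) + 7*19)/11 = 25/11 = 2.2727
Py = (4*17 + 7*(-14))/11 = -30/11 = -2.7273

P = (2.2727, -2.7273)


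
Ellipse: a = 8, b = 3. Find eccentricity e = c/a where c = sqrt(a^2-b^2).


c = sqrt(64-9) = sqrt(55) = 7.4162
e = c/a = sqrt(55)/8 = 0.9270

e = 0.9270


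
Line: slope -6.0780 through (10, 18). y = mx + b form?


y - 18 = -6.0780(x - 10)
y = -6.0780x + 18 + 6.0780*10
y = -6.0780x + 78.7800

y = -6.0780x + 78.7800


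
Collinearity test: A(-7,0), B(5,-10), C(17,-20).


-7*(-10+ 20) + 5*(-20-0) + 17*(0+ 10)
= -70 - 100 + 170 = 0

Yes, collinear (determinant = 0)


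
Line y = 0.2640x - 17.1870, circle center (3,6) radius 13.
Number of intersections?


Substitute y = 0.2640x - 17.1870: (x-3)^2 + (0.2640x- 17.1870-6)^2 = 169
Expand to Ax^2 + Bx + C = 0, where b-k = -23.187
A = 1+m^2 = 1.069696
B = 2(m(b-k) - h) = 2(0.2640*(-23.187) - 3) = -18.242736
C = h^2 + (b-k)^2 - r^2 = 9 + 537.636969 - 169 = 377.636969
disc = B^2-4AC = 332.7974 - 1615.8270 = -1283.0296
disc < 0

0 intersection points


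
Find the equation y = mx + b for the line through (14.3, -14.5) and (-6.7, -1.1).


m = (13.4)/(-21.0) = -0.6381
b = y1 - m*x1 = -14.5 - (13.4*14.3)/(-21.0) = -14.5 + 9.1248 = -5.3752

y = -0.6381x - 5.3752


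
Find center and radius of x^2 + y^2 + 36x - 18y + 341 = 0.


h = -D/2 = -36/2 = -18
k = -E/2 = 18/2 = 9
r^2 = h^2 + k^2 - F = 324 + 81 - 341 = 64
r = 8

Center (-18, 9), radius = 8


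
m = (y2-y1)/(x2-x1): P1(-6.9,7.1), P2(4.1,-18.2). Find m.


dy = -18.2 - 7.1 = -25.3
dx = 4.1 + 6.9 = 11.0
m = -25.3/11.0 = -2.3000

m = -2.3000


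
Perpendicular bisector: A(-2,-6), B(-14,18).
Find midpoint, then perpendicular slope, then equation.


Midpoint = (-8, 6)
Slope of AB = dy/dx = 24/(-12) = -2.0000
Perp slope = -dx/dy = 12/24 = 0.5000
b = My - (perp slope)*Mx = 6 + (-12*(-8))/24 = 6 + 4.0000 = 10.0000

y = 0.5000x + 10.0000


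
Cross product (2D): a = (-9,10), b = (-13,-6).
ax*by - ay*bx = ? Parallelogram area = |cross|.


cross = -9*(-6) - 10*(-13) = 54 + 130 = 184
Parallelogram area = |184| = 184

cross = 184, parallelogram area = 184


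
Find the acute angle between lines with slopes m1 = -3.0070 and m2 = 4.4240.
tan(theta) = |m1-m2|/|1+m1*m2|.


m1-m2 = -7.431
1+m1*m2 = -12.302968
tan(theta) = |-7.431/(-12.302968)| = 0.604001
theta = arctan(|-7.431/(-12.302968)|) = 31.1320 degrees (acute angle)

31.1320 degrees


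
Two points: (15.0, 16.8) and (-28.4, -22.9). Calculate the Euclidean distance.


dx = -28.4 - 15.0 = -43.4
dy = -22.9 - 16.8 = -39.7
d = sqrt(1883.56 + 1576.09) = sqrt(3459.65) = 58.8188

58.8188


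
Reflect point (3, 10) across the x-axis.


Reflection rule for x-axis: (x, -y)
(3, 10) -> (3, -10)

(3, -10)


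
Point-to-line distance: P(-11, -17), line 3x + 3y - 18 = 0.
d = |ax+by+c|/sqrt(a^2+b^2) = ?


|3*(-11) + 3*(-17) - 18| = |-102| = 102
sqrt(9 + 9) = sqrt(18) = 4.2426
d = 102/sqrt(18) = 24.0416

24.0416


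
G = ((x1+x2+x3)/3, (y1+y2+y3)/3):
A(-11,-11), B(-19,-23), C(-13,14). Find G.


Gx = (-11- 19- 13)/3 = -43/3 = -14.3333
Gy = (-11- 23+14)/3 = -20/3 = -6.6667

G = (-14.3333, -6.6667)


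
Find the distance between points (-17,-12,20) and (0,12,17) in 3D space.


dx=17, dy=24, dz=-3
d = sqrt(289+576+9) = sqrt(874) = 29.5635

29.5635


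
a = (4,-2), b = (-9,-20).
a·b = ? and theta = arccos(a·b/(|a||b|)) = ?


a·b = 4*(-9) - 2*(-20) = -36 + 40 = 4
|a| = sqrt(16+4) = 4.4721
|b| = sqrt(81+400) = 21.9317
cos(theta) = 4/(sqrt(20)*sqrt(481)) = 4/sqrt(9620) = 0.040782
theta = arccos(4/sqrt(9620)) = 87.6627 degrees

a·b = 4, theta = 87.6627 deg


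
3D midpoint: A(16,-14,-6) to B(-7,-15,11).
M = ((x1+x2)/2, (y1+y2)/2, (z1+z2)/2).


Mx = (16- 7)/2 = 4.5000
My = (-14- 15)/2 = -14.5000
Mz = (-6+11)/2 = 2.5000

M = (4.5000, -14.5000, 2.5000)


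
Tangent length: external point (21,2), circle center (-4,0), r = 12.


d = sqrt((21+ 4)^2 + (2-0)^2) = sqrt(625+4) = 25.0799
L = sqrt(629.0000 - 144) = sqrt(485.0000) = 22.0227

22.0227


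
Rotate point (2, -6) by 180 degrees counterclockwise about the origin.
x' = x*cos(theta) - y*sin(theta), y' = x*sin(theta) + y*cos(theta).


cos(180) = -1, sin(180) = 0
x' = 2*(-1) + 6*0 = -2
y' = 2*0 - 6*(-1) = 6

(-2, 6)


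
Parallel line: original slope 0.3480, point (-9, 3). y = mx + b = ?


Parallel lines have equal slopes.
m2 = 0.3480
b2 = 3 - 0.3480*(-9) = 6.1320

y = 0.3480x + 6.1320


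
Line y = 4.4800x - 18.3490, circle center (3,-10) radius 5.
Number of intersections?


Substitute y = 4.4800x - 18.3490: (x-3)^2 + (4.4800x- 18.3490+ 10)^2 = 25
Expand to Ax^2 + Bx + C = 0, where b-k = -8.349
A = 1+m^2 = 21.0704
B = 2(m(b-k) - h) = 2(4.4800*(-8.349) - 3) = -80.80704
C = h^2 + (b-k)^2 - r^2 = 9 + 69.705801 - 25 = 53.705801
disc = B^2-4AC = 6529.7777 - 4526.4108 = 2003.3669
disc > 0

2 intersection points


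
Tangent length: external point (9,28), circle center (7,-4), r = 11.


d = sqrt((9-7)^2 + (28+ 4)^2) = sqrt(4+1024) = 32.0624
L = sqrt(1028.0000 - 121) = sqrt(907.0000) = 30.1164

30.1164


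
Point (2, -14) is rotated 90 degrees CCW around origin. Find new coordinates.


cos(90) = 0, sin(90) = 1
x' = 2*0 + 14*1 = 14
y' = 2*1 - 14*0 = 2

(14, 2)


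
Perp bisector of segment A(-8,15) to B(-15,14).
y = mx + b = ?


Midpoint = (-11.5, 14.5)
Slope of AB = dy/dx = -1/(-7) = 0.1429
Perp slope = -dx/dy = -7/1 = -7.0000
b = My - (perp slope)*Mx = 14.5 + (-7*(-11.5))/(-1) = 14.5 - 80.5000 = -66.0000

y = -7.0000x - 66.0000


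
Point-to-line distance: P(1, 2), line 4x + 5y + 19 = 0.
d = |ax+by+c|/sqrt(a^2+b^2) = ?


|4*1 + 5*2 + 19| = |33| = 33
sqrt(16 + 25) = sqrt(41) = 6.4031
d = 33/sqrt(41) = 5.1537

5.1537


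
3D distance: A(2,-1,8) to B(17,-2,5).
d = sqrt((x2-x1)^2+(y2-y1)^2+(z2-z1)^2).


dx=15, dy=-1, dz=-3
d = sqrt(225+1+9) = sqrt(235) = 15.3297

15.3297


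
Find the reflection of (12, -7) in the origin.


Reflection rule for origin: (-x, -y)
(12, -7) -> (-12, 7)

(-12, 7)


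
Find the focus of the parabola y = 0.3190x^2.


a = 0.3190
4a = 1.2760
focus = (0, 1/1.2760) = (0, 0.7837)

Focus = (0, 0.7837)


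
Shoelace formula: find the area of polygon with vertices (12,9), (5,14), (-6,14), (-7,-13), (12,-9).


sum(xi*y_{i+1}) = 12*14 + 5*14 - 6*(-13) - 7*(-9) + 12*9 = 487
sum(yi*x_{i+1}) = 9*5 + 14*(-6) + 14*(-7) - 13*12 - 9*12 = -401
Area = |487 + 401|/2 = 888/2 = 444.0000

444.0000 sq units


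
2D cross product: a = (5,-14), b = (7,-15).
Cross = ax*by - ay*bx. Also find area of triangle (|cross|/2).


cross = 5*(-15) + 14*7 = -75 + 98 = 23
Triangle area = |23|/2 = 23/2 = 11.5000

cross = 23, triangle area = 11.5000


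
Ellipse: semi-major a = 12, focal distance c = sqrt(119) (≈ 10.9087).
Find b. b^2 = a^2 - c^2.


b^2 = 12^2 - (sqrt(119))^2 = 144 - 119 = 25
b = sqrt(25) = 5

b = 5


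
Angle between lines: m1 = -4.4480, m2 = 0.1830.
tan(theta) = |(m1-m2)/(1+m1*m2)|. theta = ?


m1-m2 = -4.631
1+m1*m2 = 0.186016
tan(theta) = |-4.631/0.186016| = 24.895708
theta = arctan(|-4.631/0.186016|) = 87.6998 degrees (acute angle)

87.6998 degrees


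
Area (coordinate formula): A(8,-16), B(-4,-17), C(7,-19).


8*(-17+ 19) = 16
-4*(-19+ 16) = 12
7*(-16+ 17) = 7
sum = 35
Area = |35|/2 = 17.5000

17.5000 sq units


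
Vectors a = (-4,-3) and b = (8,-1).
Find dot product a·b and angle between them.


a·b = -4*8 - 3*(-1) = -32 + 3 = -29
|a| = sqrt(16+9) = 5.0000
|b| = sqrt(64+1) = 8.0623
cos(theta) = -29/(sqrt(25)*sqrt(65)) = -29/sqrt(1625) = -0.719401
theta = arccos(-29/sqrt(1625)) = 136.0051 degrees

a·b = -29, theta = 136.0051 deg


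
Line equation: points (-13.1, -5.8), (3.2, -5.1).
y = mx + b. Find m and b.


m = (0.7)/(16.3) = 0.0429
b = y1 - m*x1 = -5.8 - (0.7*(-13.1))/(16.3) = -5.8 + 0.5626 = -5.2374

y = 0.0429x - 5.2374


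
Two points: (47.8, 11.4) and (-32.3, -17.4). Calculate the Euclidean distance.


dx = -32.3 - 47.8 = -80.1
dy = -17.4 - 11.4 = -28.8
d = sqrt(6416.01 + 829.44) = sqrt(7245.45) = 85.1202

85.1202


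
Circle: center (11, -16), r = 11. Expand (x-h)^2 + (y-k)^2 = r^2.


(x-11)^2 + (y+ 16)^2 = 11^2
D = -2h = -22, E = -2k = 32
F = h^2+k^2-r^2 = 121+256-121 = 256

x^2 + y^2 - 22x + 32y + 256 = 0


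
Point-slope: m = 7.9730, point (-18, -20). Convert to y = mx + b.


y + 20 = 7.9730(x + 18)
y = 7.9730x - 20 - 7.9730*(-18)
y = 7.9730x + 123.5140

y = 7.9730x + 123.5140


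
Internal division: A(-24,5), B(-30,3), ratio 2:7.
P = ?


Px = (2*(-30) + 7*(-24))/9 = -228/9 = -25.3333
Py = (2*3 + 7*5)/9 = 41/9 = 4.5556

P = (-25.3333, 4.5556)


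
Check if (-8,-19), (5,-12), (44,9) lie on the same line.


-8*(-12-9) + 5*(9+ 19) + 44*(-19+ 12)
= 168 + 140 - 308 = 0

Yes, collinear (determinant = 0)


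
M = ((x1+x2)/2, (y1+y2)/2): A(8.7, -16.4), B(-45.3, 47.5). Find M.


Mx = (8.7 - 45.3)/2 = -36.6/2 = -18.3000
My = (-16.4 + 47.5)/2 = 31.1/2 = 15.5500

(-18.3000, 15.5500)


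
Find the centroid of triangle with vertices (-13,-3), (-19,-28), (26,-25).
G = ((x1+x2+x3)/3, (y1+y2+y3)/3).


Gx = (-13- 19+26)/3 = -6/3 = -2.0000
Gy = (-3- 28- 25)/3 = -56/3 = -18.6667

G = (-2.0000, -18.6667)


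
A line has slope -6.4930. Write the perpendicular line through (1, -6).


Perpendicular slope = -1/m1 = -1/(-6.4930) = 0.1540
b2 = y0 - m2*x0 = -6 + 1/(-6.4930) = -6 - 0.1540 = -6.1540

y = 0.1540x - 6.1540


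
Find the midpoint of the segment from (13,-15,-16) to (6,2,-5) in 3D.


Mx = (13+6)/2 = 9.5000
My = (-15+2)/2 = -6.5000
Mz = (-16- 5)/2 = -10.5000

M = (9.5000, -6.5000, -10.5000)


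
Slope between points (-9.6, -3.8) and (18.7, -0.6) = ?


dy = -0.6 + 3.8 = 3.2
dx = 18.7 + 9.6 = 28.3
m = 3.2/28.3 = 0.1131

m = 0.1131


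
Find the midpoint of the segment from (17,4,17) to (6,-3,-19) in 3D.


Mx = (17+6)/2 = 11.5000
My = (4- 3)/2 = 0.5000
Mz = (17- 19)/2 = -1.0000

M = (11.5000, 0.5000, -1.0000)


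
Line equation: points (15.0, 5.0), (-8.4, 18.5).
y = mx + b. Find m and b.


m = (13.5)/(-23.4) = -0.5769
b = y1 - m*x1 = 5.0 - (13.5*15.0)/(-23.4) = 5.0 + 8.6538 = 13.6538

y = -0.5769x + 13.6538


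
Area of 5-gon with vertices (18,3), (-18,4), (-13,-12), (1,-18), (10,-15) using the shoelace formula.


sum(xi*y_{i+1}) = 18*4 - 18*(-12) - 13*(-18) + 1*(-15) + 10*3 = 537
sum(yi*x_{i+1}) = 3*(-18) + 4*(-13) - 12*1 - 18*10 - 15*18 = -568
Area = |537 + 568|/2 = 1105/2 = 552.5000

552.5000 sq units


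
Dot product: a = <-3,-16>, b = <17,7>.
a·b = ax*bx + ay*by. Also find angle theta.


a·b = -3*17 - 16*7 = -51 - 112 = -163
|a| = sqrt(9+256) = 16.2788
|b| = sqrt(289+49) = 18.3848
cos(theta) = -163/(sqrt(265)*sqrt(338)) = -163/sqrt(89570) = -0.544636
theta = arccos(-163/sqrt(89570)) = 122.9998 degrees

a·b = -163, theta = 122.9998 deg


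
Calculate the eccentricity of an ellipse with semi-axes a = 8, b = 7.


c = sqrt(64-49) = sqrt(15) = 3.8730
e = c/a = sqrt(15)/8 = 0.4841

e = 0.4841


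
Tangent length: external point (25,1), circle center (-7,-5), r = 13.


d = sqrt((25+ 7)^2 + (1+ 5)^2) = sqrt(1024+36) = 32.5576
L = sqrt(1060.0000 - 169) = sqrt(891.0000) = 29.8496

29.8496


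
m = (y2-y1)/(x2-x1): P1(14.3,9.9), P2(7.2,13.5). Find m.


dy = 13.5 - 9.9 = 3.6
dx = 7.2 - 14.3 = -7.1
m = 3.6/(-7.1) = -0.5070

m = -0.5070


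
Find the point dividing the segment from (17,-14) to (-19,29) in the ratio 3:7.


Px = (3*(-19) + 7*17)/10 = 62/10 = 6.2000
Py = (3*29 + 7*(-14))/10 = -11/10 = -1.1000

P = (6.2000, -1.1000)


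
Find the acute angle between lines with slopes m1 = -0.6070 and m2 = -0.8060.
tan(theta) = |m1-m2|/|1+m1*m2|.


m1-m2 = 0.199
1+m1*m2 = 1.489242
tan(theta) = |0.199/1.489242| = 0.133625
theta = arctan(|0.199/1.489242|) = 7.6111 degrees (acute angle)

7.6111 degrees


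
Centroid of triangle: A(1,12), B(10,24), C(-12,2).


Gx = (1+10- 12)/3 = -1/3 = -0.3333
Gy = (12+24+2)/3 = 38/3 = 12.6667

G = (-0.3333, 12.6667)


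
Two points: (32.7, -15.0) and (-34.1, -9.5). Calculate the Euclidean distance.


dx = -34.1 - 32.7 = -66.8
dy = -9.5 + 15.0 = 5.5
d = sqrt(4462.24 + 30.25) = sqrt(4492.49) = 67.0260

67.0260


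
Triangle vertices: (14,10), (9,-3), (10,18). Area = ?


14*(-3-18) = -294
9*(18-10) = 72
10*(10+ 3) = 130
sum = -92
Area = |-92|/2 = 46.0000

46.0000 sq units


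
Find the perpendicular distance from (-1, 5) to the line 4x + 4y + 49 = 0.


|4*(-1) + 4*5 + 49| = |65| = 65
sqrt(16 + 16) = sqrt(32) = 5.6569
d = 65/sqrt(32) = 11.4905

11.4905


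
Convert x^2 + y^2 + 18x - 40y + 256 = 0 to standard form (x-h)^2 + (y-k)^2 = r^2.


h = -D/2 = -18/2 = -9
k = -E/2 = 40/2 = 20
r^2 = h^2 + k^2 - F = 81 + 400 - 256 = 225
r = 15

Center (-9, 20), radius = 15


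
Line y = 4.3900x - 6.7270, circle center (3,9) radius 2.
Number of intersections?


Substitute y = 4.3900x - 6.7270: (x-3)^2 + (4.3900x- 6.7270-9)^2 = 4
Expand to Ax^2 + Bx + C = 0, where b-k = -15.727
A = 1+m^2 = 20.2721
B = 2(m(b-k) - h) = 2(4.3900*(-15.727) - 3) = -144.08306
C = h^2 + (b-k)^2 - r^2 = 9 + 247.338529 - 4 = 252.338529
disc = B^2-4AC = 20759.9282 - 20461.7276 = 298.2006
disc > 0

2 intersection points


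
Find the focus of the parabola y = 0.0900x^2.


a = 0.0900
4a = 0.3600
focus = (0, 1/0.3600) = (0, 2.7778)

Focus = (0, 2.7778)


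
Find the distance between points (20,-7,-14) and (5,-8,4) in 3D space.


dx=-15, dy=-1, dz=18
d = sqrt(225+1+324) = sqrt(550) = 23.4521

23.4521


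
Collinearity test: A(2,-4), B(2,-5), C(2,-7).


2*(-5+ 7) + 2*(-7+ 4) + 2*(-4+ 5)
= 4 - 6 + 2 = 0

Yes, collinear (determinant = 0)


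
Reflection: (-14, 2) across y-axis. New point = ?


Reflection rule for y-axis: (-x, y)
(-14, 2) -> (14, 2)

(14, 2)


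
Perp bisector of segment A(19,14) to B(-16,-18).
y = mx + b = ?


Midpoint = (1.5, -2)
Slope of AB = dy/dx = -32/(-35) = 0.9143
Perp slope = -dx/dy = -35/32 = -1.0938
b = My - (perp slope)*Mx = -2 + (-35*1.5)/(-32) = -2 + 1.6406 = -0.3594

y = -1.0938x - 0.3594


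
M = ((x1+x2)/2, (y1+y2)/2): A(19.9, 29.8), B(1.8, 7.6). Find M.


Mx = (19.9 + 1.8)/2 = 21.7/2 = 10.8500
My = (29.8 + 7.6)/2 = 37.4/2 = 18.7000

(10.8500, 18.7000)


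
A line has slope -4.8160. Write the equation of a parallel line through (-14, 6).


Parallel lines have equal slopes.
m2 = -4.8160
b2 = 6 + 4.8160*(-14) = -61.4240

y = -4.8160x - 61.4240


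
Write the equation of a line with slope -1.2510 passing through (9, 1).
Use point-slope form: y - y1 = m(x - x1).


y - 1 = -1.2510(x - 9)
y = -1.2510x + 1 + 1.2510*9
y = -1.2510x + 12.2590

y = -1.2510x + 12.2590


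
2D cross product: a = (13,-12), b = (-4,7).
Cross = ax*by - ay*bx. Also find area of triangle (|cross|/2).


cross = 13*7 + 12*(-4) = 91 - 48 = 43
Triangle area = |43|/2 = 43/2 = 21.5000

cross = 43, triangle area = 21.5000


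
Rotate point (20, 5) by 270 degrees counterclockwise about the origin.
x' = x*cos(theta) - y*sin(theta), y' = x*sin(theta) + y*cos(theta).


cos(270) = 0, sin(270) = -1
x' = 20*0 - 5*(-1) = 5
y' = 20*(-1) + 5*0 = -20

(5, -20)


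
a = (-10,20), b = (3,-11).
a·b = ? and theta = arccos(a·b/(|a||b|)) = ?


a·b = -10*3 + 20*(-11) = -30 - 220 = -250
|a| = sqrt(100+400) = 22.3607
|b| = sqrt(9+121) = 11.4018
cos(theta) = -250/(sqrt(500)*sqrt(130)) = -250/sqrt(65000) = -0.980581
theta = arccos(-250/sqrt(65000)) = 168.6901 degrees

a·b = -250, theta = 168.6901 deg


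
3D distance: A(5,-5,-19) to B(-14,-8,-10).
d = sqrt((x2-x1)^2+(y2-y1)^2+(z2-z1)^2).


dx=-19, dy=-3, dz=9
d = sqrt(361+9+81) = sqrt(451) = 21.2368

21.2368


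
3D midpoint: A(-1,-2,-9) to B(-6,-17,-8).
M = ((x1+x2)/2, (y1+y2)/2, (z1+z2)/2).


Mx = (-1- 6)/2 = -3.5000
My = (-2- 17)/2 = -9.5000
Mz = (-9- 8)/2 = -8.5000

M = (-3.5000, -9.5000, -8.5000)


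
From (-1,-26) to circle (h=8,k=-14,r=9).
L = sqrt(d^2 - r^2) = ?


d = sqrt((-1-8)^2 + (-26+ 14)^2) = sqrt(81+144) = 15.0000
L = sqrt(225.0000 - 81) = sqrt(144.0000) = 12.0000

12.0000


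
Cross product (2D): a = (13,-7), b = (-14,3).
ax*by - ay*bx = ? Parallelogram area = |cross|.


cross = 13*3 + 7*(-14) = 39 - 98 = -59
Parallelogram area = |-59| = 59

cross = -59, parallelogram area = 59


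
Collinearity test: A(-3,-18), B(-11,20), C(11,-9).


-3*(20+ 9) - 11*(-9+ 18) + 11*(-18-20)
= -87 - 99 - 418 = -604

No, not collinear (determinant = -604)


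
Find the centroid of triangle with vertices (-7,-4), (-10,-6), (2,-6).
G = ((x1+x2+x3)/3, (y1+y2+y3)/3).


Gx = (-7- 10+2)/3 = -15/3 = -5.0000
Gy = (-4- 6- 6)/3 = -16/3 = -5.3333

G = (-5.0000, -5.3333)


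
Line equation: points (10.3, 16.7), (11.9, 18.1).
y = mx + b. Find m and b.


m = (1.4)/(1.6) = 0.8750
b = y1 - m*x1 = 16.7 - (1.4*10.3)/(1.6) = 16.7 - 9.0125 = 7.6875

y = 0.8750x + 7.6875


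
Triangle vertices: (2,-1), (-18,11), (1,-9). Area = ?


2*(11+ 9) = 40
-18*(-9+ 1) = 144
1*(-1-11) = -12
sum = 172
Area = |172|/2 = 86.0000

86.0000 sq units


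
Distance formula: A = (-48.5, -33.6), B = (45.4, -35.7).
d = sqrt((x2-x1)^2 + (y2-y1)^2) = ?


dx = 45.4 + 48.5 = 93.9
dy = -35.7 + 33.6 = -2.1
d = sqrt(8817.21 + 4.41) = sqrt(8821.62) = 93.9235

93.9235


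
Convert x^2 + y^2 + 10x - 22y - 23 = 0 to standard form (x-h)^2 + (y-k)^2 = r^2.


h = -D/2 = -10/2 = -5
k = -E/2 = 22/2 = 11
r^2 = h^2 + k^2 - F = 25 + 121 + 23 = 169
r = 13

Center (-5, 11), radius = 13


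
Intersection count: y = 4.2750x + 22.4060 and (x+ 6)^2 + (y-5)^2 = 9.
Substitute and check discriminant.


Substitute y = 4.2750x + 22.4060: (x+ 6)^2 + (4.2750x+22.4060-5)^2 = 9
Expand to Ax^2 + Bx + C = 0, where b-k = 17.406
A = 1+m^2 = 19.275625
B = 2(m(b-k) - h) = 2(4.2750*17.406 + 6) = 160.8213
C = h^2 + (b-k)^2 - r^2 = 36 + 302.968836 - 9 = 329.968836
disc = B^2-4AC = 25863.4905 - 25441.4222 = 422.0683
disc > 0

2 intersection points


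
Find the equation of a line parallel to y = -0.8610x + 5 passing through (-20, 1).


Parallel lines have equal slopes.
m2 = -0.8610
b2 = 1 + 0.8610*(-20) = -16.2200

y = -0.8610x - 16.2200


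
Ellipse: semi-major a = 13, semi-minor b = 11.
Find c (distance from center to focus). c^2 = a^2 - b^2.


c^2 = 13^2 - 11^2 = 169 - 121 = 48
c = sqrt(48) = 6.9282

c = 6.9282


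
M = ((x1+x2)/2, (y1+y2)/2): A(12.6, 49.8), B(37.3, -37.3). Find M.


Mx = (12.6 + 37.3)/2 = 49.9/2 = 24.9500
My = (49.8 - 37.3)/2 = 12.5/2 = 6.2500

(24.9500, 6.2500)


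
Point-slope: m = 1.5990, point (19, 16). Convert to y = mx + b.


y - 16 = 1.5990(x - 19)
y = 1.5990x + 16 - 1.5990*19
y = 1.5990x - 14.3810

y = 1.5990x - 14.3810


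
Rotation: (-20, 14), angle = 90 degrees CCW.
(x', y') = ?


cos(90) = 0, sin(90) = 1
x' = -20*0 - 14*1 = -14
y' = -20*1 + 14*0 = -20

(-14, -20)


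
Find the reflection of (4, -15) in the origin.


Reflection rule for origin: (-x, -y)
(4, -15) -> (-4, 15)

(-4, 15)


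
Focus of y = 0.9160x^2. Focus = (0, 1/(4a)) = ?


a = 0.9160
4a = 3.6640
focus = (0, 1/3.6640) = (0, 0.2729)

Focus = (0, 0.2729)


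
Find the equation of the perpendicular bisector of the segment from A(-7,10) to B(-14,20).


Midpoint = (-10.5, 15)
Slope of AB = dy/dx = 10/(-7) = -1.4286
Perp slope = -dx/dy = 7/10 = 0.7000
b = My - (perp slope)*Mx = 15 + (-7*(-10.5))/10 = 15 + 7.3500 = 22.3500

y = 0.7000x + 22.3500


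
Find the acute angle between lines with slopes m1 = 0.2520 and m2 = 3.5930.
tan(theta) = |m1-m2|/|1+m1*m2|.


m1-m2 = -3.341
1+m1*m2 = 1.905436
tan(theta) = |-3.341/1.905436| = 1.753404
theta = arctan(|-3.341/1.905436|) = 60.3031 degrees (acute angle)

60.3031 degrees


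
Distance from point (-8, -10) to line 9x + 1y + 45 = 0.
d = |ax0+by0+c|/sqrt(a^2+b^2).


|9*(-8) + 1*(-10) + 45| = |-37| = 37
sqrt(81 + 1) = sqrt(82) = 9.0554
d = 37/sqrt(82) = 4.0860

4.0860


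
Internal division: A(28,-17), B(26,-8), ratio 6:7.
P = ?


Px = (6*26 + 7*28)/13 = 352/13 = 27.0769
Py = (6*(-8) + 7*(-17))/13 = -167/13 = -12.8462

P = (27.0769, -12.8462)


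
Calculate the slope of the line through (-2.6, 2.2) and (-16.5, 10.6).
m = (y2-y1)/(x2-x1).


dy = 10.6 - 2.2 = 8.4
dx = -16.5 + 2.6 = -13.9
m = 8.4/(-13.9) = -0.6043

m = -0.6043


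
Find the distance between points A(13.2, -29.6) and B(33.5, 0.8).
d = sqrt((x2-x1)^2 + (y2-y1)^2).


dx = 33.5 - 13.2 = 20.3
dy = 0.8 + 29.6 = 30.4
d = sqrt(412.09 + 924.16) = sqrt(1336.25) = 36.5548

36.5548


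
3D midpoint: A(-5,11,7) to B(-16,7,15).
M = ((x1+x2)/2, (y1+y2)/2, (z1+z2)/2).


Mx = (-5- 16)/2 = -10.5000
My = (11+7)/2 = 9.0000
Mz = (7+15)/2 = 11.0000

M = (-10.5000, 9.0000, 11.0000)


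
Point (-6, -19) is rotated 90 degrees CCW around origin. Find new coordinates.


cos(90) = 0, sin(90) = 1
x' = -6*0 + 19*1 = 19
y' = -6*1 - 19*0 = -6

(19, -6)


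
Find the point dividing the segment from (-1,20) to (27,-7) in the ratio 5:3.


Px = (5*27 + 3*(-1))/8 = 132/8 = 16.5000
Py = (5*(-7) + 3*20)/8 = 25/8 = 3.1250

P = (16.5000, 3.1250)


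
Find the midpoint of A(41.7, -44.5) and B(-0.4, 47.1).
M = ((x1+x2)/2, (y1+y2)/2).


Mx = (41.7 - 0.4)/2 = 41.3/2 = 20.6500
My = (-44.5 + 47.1)/2 = 2.6/2 = 1.3000

(20.6500, 1.3000)


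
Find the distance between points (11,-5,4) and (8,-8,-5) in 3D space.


dx=-3, dy=-3, dz=-9
d = sqrt(9+9+81) = sqrt(99) = 9.9499

9.9499


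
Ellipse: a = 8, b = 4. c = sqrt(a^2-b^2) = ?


c^2 = 8^2 - 4^2 = 64 - 16 = 48
c = sqrt(48) = 6.9282

c = 6.9282


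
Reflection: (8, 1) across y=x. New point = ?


Reflection rule for y=x: (y, x)
(8, 1) -> (1, 8)

(1, 8)


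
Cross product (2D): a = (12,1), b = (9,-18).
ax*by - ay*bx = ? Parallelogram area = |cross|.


cross = 12*(-18) - 1*9 = -216 - 9 = -225
Parallelogram area = |-225| = 225

cross = -225, parallelogram area = 225


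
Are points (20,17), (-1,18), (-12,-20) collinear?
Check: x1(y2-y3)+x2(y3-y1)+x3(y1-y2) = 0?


20*(18+ 20) - 1*(-20-17) - 12*(17-18)
= 760 + 37 + 12 = 809

No, not collinear (determinant = 809)


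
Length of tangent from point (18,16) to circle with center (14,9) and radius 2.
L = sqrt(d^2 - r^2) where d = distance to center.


d = sqrt((18-14)^2 + (16-9)^2) = sqrt(16+49) = 8.0623
L = sqrt(65.0000 - 4) = sqrt(61.0000) = 7.8102

7.8102


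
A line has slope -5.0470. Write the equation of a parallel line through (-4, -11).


Parallel lines have equal slopes.
m2 = -5.0470
b2 = -11 + 5.0470*(-4) = -31.1880

y = -5.0470x - 31.1880


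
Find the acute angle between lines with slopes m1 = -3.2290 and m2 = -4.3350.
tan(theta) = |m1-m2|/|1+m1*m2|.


m1-m2 = 1.106
1+m1*m2 = 14.997715
tan(theta) = |1.106/14.997715| = 0.073745
theta = arctan(|1.106/14.997715|) = 4.2176 degrees (acute angle)

4.2176 degrees


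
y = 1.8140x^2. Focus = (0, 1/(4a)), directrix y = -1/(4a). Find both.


a = 1.8140
1/(4a) = 0.1378
Focus = (0, 0.1378)
Directrix: y = -0.1378

Focus = (0, 0.1378), Directrix: y = -0.1378


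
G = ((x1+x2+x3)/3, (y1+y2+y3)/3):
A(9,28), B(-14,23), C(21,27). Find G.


Gx = (9- 14+21)/3 = 16/3 = 5.3333
Gy = (28+23+27)/3 = 78/3 = 26.0000

G = (5.3333, 26.0000)


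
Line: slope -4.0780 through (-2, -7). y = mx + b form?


y + 7 = -4.0780(x + 2)
y = -4.0780x - 7 + 4.0780*(-2)
y = -4.0780x - 15.1560

y = -4.0780x - 15.1560
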